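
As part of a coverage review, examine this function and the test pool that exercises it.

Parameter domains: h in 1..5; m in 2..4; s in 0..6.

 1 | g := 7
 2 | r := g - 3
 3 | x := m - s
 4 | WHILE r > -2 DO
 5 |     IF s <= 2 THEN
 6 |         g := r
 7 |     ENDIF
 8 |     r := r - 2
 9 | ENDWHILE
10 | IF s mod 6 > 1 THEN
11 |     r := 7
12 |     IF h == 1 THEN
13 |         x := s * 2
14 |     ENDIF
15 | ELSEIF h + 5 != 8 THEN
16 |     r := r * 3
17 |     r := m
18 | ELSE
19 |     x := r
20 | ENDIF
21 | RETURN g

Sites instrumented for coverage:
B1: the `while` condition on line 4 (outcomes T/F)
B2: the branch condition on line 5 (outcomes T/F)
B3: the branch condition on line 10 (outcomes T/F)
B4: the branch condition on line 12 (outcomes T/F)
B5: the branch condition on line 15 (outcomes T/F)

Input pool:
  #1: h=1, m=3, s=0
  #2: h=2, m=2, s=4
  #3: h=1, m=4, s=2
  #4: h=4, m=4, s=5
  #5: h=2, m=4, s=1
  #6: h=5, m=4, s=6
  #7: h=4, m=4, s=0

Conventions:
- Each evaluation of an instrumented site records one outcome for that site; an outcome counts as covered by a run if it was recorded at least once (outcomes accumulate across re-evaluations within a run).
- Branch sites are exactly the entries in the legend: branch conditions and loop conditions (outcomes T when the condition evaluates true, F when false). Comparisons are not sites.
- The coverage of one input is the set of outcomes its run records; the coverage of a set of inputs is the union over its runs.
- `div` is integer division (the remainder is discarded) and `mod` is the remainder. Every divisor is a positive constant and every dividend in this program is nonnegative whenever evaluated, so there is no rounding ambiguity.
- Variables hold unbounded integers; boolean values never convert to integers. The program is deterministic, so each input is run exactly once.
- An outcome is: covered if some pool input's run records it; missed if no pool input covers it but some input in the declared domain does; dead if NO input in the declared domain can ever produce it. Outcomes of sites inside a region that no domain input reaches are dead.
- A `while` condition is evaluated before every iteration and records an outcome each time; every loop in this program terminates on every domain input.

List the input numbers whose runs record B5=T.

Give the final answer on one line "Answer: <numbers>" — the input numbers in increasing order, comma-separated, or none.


input #1 (h=1, m=3, s=0): covers B5=T
input #2 (h=2, m=2, s=4): misses B5=T
input #3 (h=1, m=4, s=2): misses B5=T
input #4 (h=4, m=4, s=5): misses B5=T
input #5 (h=2, m=4, s=1): covers B5=T
input #6 (h=5, m=4, s=6): covers B5=T
input #7 (h=4, m=4, s=0): covers B5=T
Answer: 1, 5, 6, 7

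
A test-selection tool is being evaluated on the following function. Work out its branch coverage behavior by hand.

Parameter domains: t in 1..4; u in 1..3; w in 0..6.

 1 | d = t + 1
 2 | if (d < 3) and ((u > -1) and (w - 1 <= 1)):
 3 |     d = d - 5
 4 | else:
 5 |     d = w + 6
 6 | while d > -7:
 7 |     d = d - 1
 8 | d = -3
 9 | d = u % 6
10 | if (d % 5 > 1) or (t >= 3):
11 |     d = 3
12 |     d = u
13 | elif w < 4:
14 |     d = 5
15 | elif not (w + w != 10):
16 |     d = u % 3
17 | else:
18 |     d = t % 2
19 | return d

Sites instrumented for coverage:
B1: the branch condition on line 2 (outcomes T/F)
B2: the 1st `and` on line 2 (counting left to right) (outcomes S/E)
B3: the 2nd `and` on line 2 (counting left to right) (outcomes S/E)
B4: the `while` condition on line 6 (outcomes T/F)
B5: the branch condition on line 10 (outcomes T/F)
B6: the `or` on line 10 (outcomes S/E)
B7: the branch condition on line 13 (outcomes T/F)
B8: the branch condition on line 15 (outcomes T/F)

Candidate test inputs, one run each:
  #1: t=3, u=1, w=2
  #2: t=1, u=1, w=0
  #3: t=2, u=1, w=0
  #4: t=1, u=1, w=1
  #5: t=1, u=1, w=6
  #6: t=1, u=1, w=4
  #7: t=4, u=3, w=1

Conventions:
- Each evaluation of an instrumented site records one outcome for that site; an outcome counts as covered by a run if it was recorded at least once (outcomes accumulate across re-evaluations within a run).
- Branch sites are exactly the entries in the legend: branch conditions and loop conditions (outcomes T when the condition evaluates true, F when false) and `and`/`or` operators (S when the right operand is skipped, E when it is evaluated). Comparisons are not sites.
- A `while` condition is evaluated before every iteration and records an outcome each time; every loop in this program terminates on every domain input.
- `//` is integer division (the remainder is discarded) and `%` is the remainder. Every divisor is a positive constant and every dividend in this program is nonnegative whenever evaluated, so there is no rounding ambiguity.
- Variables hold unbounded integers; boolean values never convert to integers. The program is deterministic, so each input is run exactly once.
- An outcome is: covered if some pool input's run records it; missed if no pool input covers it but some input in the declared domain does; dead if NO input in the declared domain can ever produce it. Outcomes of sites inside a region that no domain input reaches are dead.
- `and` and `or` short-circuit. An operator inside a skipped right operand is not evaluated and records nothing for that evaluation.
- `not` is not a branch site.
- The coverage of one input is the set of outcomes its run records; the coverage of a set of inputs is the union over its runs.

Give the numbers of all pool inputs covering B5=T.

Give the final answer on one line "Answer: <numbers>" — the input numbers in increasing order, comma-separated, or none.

input #1 (t=3, u=1, w=2): records B5=T
input #2 (t=1, u=1, w=0): does not record B5=T
input #3 (t=2, u=1, w=0): does not record B5=T
input #4 (t=1, u=1, w=1): does not record B5=T
input #5 (t=1, u=1, w=6): does not record B5=T
input #6 (t=1, u=1, w=4): does not record B5=T
input #7 (t=4, u=3, w=1): records B5=T

Answer: 1, 7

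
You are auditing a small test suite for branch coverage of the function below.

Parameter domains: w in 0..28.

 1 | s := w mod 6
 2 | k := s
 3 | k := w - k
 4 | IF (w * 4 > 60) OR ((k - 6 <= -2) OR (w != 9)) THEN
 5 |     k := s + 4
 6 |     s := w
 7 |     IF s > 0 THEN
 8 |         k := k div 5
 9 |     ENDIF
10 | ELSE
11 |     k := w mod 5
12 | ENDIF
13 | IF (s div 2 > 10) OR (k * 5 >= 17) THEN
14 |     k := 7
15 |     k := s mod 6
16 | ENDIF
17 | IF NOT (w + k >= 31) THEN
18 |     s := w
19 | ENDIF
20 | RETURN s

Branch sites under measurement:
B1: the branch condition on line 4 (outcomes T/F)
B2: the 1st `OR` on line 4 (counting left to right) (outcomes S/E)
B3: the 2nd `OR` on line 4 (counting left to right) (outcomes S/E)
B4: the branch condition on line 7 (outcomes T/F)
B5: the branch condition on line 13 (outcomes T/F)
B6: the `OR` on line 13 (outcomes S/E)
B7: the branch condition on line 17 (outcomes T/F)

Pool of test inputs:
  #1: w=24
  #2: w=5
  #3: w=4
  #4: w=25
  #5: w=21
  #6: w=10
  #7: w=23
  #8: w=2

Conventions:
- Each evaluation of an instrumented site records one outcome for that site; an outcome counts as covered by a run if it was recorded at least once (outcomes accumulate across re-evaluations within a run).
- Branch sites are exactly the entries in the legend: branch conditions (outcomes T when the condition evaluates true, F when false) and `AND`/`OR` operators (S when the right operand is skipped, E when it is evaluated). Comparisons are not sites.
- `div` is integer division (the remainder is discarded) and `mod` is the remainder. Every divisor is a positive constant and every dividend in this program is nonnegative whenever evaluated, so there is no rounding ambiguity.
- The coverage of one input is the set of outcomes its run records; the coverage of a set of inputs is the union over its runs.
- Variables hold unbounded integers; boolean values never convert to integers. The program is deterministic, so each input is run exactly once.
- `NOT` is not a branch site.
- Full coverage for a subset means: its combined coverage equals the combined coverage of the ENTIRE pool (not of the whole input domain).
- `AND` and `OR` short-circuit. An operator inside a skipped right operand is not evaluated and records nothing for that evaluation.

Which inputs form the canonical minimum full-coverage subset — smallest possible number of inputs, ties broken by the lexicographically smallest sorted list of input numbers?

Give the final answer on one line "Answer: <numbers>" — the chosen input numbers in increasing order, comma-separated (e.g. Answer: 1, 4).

#1 (w=24) -> covered: B1=T, B2=S, B4=T, B5=T, B6=S, B7=T
#2 (w=5) -> covered: B1=T, B2=E, B3=S, B4=T, B5=F, B6=E, B7=T
#3 (w=4) -> covered: B1=T, B2=E, B3=S, B4=T, B5=F, B6=E, B7=T
#4 (w=25) -> covered: B1=T, B2=S, B4=T, B5=T, B6=S, B7=T
#5 (w=21) -> covered: B1=T, B2=S, B4=T, B5=F, B6=E, B7=T
#6 (w=10) -> covered: B1=T, B2=E, B3=E, B4=T, B5=F, B6=E, B7=T
#7 (w=23) -> covered: B1=T, B2=S, B4=T, B5=T, B6=S, B7=T
#8 (w=2) -> covered: B1=T, B2=E, B3=S, B4=T, B5=F, B6=E, B7=T
together the pool reaches 11 outcomes: B1=T, B2=S, B2=E, B3=S, B3=E, B4=T, B5=T, B5=F, B6=S, B6=E, B7=T
checked all size-1 subsets: none covers 11 outcomes (max 7/11)
checked all size-2 subsets: none covers 11 outcomes (max 10/11)
at size 3, {1, 2, 6} reaches all 11 outcomes; every lexicographically earlier size-3 subset fails

Answer: 1, 2, 6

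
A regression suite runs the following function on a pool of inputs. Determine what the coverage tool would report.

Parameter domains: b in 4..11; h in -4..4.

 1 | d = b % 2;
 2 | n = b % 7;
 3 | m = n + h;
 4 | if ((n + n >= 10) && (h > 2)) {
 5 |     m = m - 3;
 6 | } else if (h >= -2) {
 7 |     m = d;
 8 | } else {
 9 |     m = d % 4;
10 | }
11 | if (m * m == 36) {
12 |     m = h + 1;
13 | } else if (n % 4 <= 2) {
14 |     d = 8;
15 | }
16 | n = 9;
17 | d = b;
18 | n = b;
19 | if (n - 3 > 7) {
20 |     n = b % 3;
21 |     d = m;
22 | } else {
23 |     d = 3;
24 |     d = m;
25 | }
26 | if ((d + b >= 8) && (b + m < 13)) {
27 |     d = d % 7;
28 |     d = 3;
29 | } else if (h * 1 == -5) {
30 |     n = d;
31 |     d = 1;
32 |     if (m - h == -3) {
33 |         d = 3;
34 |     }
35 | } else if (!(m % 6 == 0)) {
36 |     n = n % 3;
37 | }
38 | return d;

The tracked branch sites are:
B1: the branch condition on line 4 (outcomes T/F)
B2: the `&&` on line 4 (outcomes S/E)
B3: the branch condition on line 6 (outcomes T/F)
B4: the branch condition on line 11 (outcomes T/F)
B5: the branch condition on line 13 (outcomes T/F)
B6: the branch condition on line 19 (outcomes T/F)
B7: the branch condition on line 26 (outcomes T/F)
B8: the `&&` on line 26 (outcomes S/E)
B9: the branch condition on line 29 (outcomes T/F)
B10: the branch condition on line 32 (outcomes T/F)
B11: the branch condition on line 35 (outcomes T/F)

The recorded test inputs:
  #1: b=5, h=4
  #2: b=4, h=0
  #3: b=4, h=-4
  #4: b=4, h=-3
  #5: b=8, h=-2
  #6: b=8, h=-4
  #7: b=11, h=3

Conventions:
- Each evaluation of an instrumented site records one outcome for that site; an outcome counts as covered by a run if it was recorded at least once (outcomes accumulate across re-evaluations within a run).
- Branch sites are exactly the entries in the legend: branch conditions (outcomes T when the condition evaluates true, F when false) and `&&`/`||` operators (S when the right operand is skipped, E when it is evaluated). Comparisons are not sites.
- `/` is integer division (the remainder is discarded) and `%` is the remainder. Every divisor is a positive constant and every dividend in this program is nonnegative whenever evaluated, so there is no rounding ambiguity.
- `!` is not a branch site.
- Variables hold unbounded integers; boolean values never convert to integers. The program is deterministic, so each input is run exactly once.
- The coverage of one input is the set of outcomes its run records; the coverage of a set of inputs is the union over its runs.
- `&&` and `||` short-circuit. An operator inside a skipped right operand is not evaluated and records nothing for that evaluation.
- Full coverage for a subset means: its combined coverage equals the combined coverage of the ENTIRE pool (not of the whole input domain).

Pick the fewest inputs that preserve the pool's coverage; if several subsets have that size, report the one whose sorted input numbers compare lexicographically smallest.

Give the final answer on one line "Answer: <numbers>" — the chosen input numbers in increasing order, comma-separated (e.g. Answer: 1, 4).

input #1, b=5, h=4: events B2->E, B1->T, B4->T, B6->F, B8->E, B7->T; outcomes B1=T, B2=E, B4=T, B6=F, B7=T, B8=E
input #2, b=4, h=0: events B2->S, B1->F, B3->T, B4->F, B5->T, B6->F, B8->S, B7->F, B9->F, B11->F; outcomes B1=F, B2=S, B3=T, B4=F, B5=T, B6=F, B7=F, B8=S, B9=F, B11=F
input #3, b=4, h=-4: events B2->S, B1->F, B3->F, B4->F, B5->T, B6->F, B8->S, B7->F, B9->F, B11->F; outcomes B1=F, B2=S, B3=F, B4=F, B5=T, B6=F, B7=F, B8=S, B9=F, B11=F
input #4, b=4, h=-3: events B2->S, B1->F, B3->F, B4->F, B5->T, B6->F, B8->S, B7->F, B9->F, B11->F; outcomes B1=F, B2=S, B3=F, B4=F, B5=T, B6=F, B7=F, B8=S, B9=F, B11=F
input #5, b=8, h=-2: events B2->S, B1->F, B3->T, B4->F, B5->T, B6->F, B8->E, B7->T; outcomes B1=F, B2=S, B3=T, B4=F, B5=T, B6=F, B7=T, B8=E
input #6, b=8, h=-4: events B2->S, B1->F, B3->F, B4->F, B5->T, B6->F, B8->E, B7->T; outcomes B1=F, B2=S, B3=F, B4=F, B5=T, B6=F, B7=T, B8=E
input #7, b=11, h=3: events B2->S, B1->F, B3->T, B4->F, B5->T, B6->T, B8->E, B7->T; outcomes B1=F, B2=S, B3=T, B4=F, B5=T, B6=T, B7=T, B8=E
pool-wide coverage (17 outcomes): B1=T, B1=F, B2=S, B2=E, B3=T, B3=F, B4=T, B4=F, B5=T, B6=T, B6=F, B7=T, B7=F, B8=S, B8=E, B9=F, B11=F
checked all size-1 subsets: none covers 17 outcomes (max 10/17)
checked all size-2 subsets: none covers 17 outcomes (max 15/17)
inputs {1, 3, 7} (size 3) cover everything; no size-3 subset with a lexicographically smaller index list covers all 17

Answer: 1, 3, 7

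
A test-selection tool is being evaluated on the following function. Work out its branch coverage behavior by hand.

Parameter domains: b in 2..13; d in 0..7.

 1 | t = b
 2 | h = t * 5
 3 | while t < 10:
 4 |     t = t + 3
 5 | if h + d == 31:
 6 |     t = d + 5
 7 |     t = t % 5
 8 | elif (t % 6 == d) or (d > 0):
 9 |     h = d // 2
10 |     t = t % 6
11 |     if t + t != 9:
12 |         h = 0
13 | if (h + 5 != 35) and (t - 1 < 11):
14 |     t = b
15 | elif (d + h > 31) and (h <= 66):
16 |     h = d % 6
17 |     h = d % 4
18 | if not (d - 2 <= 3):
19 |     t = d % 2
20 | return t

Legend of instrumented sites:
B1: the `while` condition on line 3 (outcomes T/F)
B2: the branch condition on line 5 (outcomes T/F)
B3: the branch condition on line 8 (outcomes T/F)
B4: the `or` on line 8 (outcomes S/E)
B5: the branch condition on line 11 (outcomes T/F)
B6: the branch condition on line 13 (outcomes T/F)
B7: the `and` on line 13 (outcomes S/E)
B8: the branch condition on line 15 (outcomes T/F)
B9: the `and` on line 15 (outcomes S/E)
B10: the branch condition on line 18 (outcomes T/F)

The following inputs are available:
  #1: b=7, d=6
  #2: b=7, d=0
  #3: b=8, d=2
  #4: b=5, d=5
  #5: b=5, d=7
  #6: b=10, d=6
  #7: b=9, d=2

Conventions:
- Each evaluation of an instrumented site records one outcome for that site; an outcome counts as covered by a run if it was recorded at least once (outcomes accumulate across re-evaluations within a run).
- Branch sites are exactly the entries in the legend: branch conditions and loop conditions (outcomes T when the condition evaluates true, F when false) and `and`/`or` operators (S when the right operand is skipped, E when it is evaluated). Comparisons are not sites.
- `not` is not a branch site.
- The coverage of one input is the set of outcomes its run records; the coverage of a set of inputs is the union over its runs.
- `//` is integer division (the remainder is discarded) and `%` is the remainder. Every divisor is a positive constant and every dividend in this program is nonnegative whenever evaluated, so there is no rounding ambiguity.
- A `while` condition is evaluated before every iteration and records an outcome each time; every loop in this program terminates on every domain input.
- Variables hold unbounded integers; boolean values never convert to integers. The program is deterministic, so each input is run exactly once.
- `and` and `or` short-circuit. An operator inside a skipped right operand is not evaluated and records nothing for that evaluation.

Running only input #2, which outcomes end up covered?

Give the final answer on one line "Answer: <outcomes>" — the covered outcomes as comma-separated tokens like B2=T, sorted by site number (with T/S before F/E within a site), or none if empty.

Simulating input #2 (b=7, d=0) step by step:
  B1->T, B1->F, B2->F, B4->E, B3->F, B7->E, B6->T, B10->F
distinct outcomes covered: B1=T, B1=F, B2=F, B3=F, B4=E, B6=T, B7=E, B10=F

Answer: B1=T, B1=F, B2=F, B3=F, B4=E, B6=T, B7=E, B10=F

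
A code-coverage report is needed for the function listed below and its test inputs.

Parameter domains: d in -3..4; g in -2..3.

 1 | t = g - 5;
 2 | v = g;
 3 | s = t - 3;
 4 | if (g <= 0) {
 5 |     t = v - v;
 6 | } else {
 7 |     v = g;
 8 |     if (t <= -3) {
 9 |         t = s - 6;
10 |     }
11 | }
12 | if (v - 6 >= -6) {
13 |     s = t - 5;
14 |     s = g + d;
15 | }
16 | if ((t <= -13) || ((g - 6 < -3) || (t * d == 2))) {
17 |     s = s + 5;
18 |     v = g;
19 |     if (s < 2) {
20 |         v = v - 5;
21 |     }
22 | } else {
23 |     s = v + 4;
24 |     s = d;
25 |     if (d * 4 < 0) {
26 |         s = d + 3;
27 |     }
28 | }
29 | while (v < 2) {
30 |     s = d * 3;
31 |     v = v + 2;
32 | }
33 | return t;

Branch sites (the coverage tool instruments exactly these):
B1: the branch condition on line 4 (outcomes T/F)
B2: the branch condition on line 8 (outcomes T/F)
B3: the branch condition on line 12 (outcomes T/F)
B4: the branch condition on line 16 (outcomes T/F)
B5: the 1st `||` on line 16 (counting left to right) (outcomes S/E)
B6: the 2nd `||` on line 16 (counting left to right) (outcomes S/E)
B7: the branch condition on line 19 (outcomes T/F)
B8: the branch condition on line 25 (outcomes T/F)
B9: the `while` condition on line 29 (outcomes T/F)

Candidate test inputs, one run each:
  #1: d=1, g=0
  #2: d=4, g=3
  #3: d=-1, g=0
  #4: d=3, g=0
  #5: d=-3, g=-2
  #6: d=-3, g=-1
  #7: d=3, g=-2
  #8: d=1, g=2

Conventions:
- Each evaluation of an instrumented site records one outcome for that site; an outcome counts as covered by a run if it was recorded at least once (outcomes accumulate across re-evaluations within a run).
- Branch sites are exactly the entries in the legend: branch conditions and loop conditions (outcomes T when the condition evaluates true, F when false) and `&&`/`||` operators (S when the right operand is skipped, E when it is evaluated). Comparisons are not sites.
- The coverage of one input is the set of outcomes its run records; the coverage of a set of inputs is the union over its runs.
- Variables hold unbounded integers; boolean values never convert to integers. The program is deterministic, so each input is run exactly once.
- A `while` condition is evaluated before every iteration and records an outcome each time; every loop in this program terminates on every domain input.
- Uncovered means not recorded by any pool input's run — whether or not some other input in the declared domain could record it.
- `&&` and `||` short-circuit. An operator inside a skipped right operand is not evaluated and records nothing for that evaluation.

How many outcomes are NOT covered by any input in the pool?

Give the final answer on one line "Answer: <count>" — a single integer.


run #1 (d=1, g=0) runs B1->T, B3->T, B5->E, B6->S, B4->T, B7->F, B9->T, B9->F; records B1=T, B3=T, B4=T, B5=E, B6=S, B7=F, B9=T, B9=F
run #2 (d=4, g=3) runs B1->F, B2->F, B3->T, B5->E, B6->E, B4->F, B8->F, B9->F; records B1=F, B2=F, B3=T, B4=F, B5=E, B6=E, B8=F, B9=F
run #3 (d=-1, g=0) runs B1->T, B3->T, B5->E, B6->S, B4->T, B7->F, B9->T, B9->F; records B1=T, B3=T, B4=T, B5=E, B6=S, B7=F, B9=T, B9=F
run #4 (d=3, g=0) runs B1->T, B3->T, B5->E, B6->S, B4->T, B7->F, B9->T, B9->F; records B1=T, B3=T, B4=T, B5=E, B6=S, B7=F, B9=T, B9=F
run #5 (d=-3, g=-2) runs B1->T, B3->F, B5->E, B6->S, B4->T, B7->T, B9->T, B9->T, B9->T, B9->T, B9->T, B9->F; records B1=T, B3=F, B4=T, B5=E, B6=S, B7=T, B9=T, B9=F
run #6 (d=-3, g=-1) runs B1->T, B3->F, B5->E, B6->S, B4->T, B7->T, B9->T, B9->T, B9->T, B9->T, B9->F; records B1=T, B3=F, B4=T, B5=E, B6=S, B7=T, B9=T, B9=F
run #7 (d=3, g=-2) runs B1->T, B3->F, B5->E, B6->S, B4->T, B7->T, B9->T, B9->T, B9->T, B9->T, B9->T, B9->F; records B1=T, B3=F, B4=T, B5=E, B6=S, B7=T, B9=T, B9=F
run #8 (d=1, g=2) runs B1->F, B2->T, B3->T, B5->E, B6->S, B4->T, B7->F, B9->F; records B1=F, B2=T, B3=T, B4=T, B5=E, B6=S, B7=F, B9=F
union over the pool: B1=T, B1=F, B2=T, B2=F, B3=T, B3=F, B4=T, B4=F, B5=E, B6=S, B6=E, B7=T, B7=F, B8=F, B9=T, B9=F
uncovered (2 of 18): B5=S, B8=T
Answer: 2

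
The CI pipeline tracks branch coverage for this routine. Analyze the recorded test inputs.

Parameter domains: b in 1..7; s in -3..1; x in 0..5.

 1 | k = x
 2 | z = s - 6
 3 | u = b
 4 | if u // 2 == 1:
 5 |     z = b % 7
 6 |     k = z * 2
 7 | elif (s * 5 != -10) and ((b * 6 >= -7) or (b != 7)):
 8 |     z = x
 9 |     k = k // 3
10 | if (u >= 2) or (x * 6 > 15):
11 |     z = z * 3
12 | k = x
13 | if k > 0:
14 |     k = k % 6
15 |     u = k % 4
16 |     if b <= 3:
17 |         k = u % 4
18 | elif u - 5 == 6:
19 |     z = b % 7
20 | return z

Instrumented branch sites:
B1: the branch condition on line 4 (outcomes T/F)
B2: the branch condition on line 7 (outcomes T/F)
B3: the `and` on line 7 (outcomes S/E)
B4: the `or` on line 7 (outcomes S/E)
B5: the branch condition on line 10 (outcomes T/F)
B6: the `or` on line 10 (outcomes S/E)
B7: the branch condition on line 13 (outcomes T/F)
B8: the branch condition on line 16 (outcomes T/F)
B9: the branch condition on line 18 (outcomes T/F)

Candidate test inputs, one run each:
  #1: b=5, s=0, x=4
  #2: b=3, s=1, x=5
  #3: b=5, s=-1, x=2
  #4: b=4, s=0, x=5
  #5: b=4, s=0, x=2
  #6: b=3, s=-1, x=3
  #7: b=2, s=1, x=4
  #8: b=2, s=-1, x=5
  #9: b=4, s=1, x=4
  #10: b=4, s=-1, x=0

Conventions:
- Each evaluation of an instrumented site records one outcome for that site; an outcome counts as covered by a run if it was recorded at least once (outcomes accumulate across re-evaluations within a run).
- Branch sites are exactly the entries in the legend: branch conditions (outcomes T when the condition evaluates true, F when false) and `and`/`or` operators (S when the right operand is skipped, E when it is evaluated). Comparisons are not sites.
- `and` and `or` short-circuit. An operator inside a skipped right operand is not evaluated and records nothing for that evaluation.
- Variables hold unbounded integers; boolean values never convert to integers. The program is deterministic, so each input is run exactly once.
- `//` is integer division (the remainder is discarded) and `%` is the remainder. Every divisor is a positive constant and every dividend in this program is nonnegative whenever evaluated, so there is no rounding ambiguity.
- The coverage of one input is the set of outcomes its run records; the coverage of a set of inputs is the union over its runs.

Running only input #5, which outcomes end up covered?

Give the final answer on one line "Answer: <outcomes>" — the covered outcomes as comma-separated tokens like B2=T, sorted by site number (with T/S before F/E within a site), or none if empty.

Event log for input #5 (b=4, s=0, x=2):
  B1->F, B3->E, B4->S, B2->T, B6->S, B5->T, B7->T, B8->F
deduplicating events, the covered set is: B1=F, B2=T, B3=E, B4=S, B5=T, B6=S, B7=T, B8=F

Answer: B1=F, B2=T, B3=E, B4=S, B5=T, B6=S, B7=T, B8=F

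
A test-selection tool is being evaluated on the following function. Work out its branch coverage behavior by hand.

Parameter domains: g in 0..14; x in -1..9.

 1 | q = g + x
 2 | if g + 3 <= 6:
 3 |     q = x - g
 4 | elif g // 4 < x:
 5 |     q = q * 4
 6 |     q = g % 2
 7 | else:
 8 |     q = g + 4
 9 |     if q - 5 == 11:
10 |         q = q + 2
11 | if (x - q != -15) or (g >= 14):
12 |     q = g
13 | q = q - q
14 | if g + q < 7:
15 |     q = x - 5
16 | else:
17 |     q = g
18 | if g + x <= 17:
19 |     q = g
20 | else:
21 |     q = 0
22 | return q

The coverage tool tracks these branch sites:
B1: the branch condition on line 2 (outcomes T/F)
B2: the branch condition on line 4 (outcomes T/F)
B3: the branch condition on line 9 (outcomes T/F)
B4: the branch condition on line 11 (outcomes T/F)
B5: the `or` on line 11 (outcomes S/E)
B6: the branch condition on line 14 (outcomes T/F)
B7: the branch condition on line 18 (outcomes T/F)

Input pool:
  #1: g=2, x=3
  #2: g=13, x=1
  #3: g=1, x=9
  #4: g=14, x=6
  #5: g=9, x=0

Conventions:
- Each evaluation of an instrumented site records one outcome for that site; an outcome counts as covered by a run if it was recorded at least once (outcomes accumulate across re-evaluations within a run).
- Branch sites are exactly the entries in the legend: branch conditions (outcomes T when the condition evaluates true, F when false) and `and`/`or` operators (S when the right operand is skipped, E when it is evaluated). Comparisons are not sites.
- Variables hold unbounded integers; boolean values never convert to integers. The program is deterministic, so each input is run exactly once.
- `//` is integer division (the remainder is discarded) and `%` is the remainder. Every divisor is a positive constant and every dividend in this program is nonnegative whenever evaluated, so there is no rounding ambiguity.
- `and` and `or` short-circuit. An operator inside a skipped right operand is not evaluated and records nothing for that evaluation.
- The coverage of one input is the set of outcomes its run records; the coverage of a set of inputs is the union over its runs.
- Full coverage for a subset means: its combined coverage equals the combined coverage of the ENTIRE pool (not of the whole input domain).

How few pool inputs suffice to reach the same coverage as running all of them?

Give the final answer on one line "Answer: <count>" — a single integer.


#1 (g=2, x=3) -> B1->T, B5->S, B4->T, B6->T, B7->T; covered: B1=T, B4=T, B5=S, B6=T, B7=T
#2 (g=13, x=1) -> B1->F, B2->F, B3->F, B5->S, B4->T, B6->F, B7->T; covered: B1=F, B2=F, B3=F, B4=T, B5=S, B6=F, B7=T
#3 (g=1, x=9) -> B1->T, B5->S, B4->T, B6->T, B7->T; covered: B1=T, B4=T, B5=S, B6=T, B7=T
#4 (g=14, x=6) -> B1->F, B2->T, B5->S, B4->T, B6->F, B7->F; covered: B1=F, B2=T, B4=T, B5=S, B6=F, B7=F
#5 (g=9, x=0) -> B1->F, B2->F, B3->F, B5->S, B4->T, B6->F, B7->T; covered: B1=F, B2=F, B3=F, B4=T, B5=S, B6=F, B7=T
pool-wide coverage (11 outcomes): B1=T, B1=F, B2=T, B2=F, B3=F, B4=T, B5=S, B6=T, B6=F, B7=T, B7=F
checked all size-1 subsets: none covers 11 outcomes (max 7/11)
checked all size-2 subsets: none covers 11 outcomes (max 9/11)
the canonical winner is {1, 2, 4}: size 3, full 11-outcome coverage, earliest index list among size-3 covers
Answer: 3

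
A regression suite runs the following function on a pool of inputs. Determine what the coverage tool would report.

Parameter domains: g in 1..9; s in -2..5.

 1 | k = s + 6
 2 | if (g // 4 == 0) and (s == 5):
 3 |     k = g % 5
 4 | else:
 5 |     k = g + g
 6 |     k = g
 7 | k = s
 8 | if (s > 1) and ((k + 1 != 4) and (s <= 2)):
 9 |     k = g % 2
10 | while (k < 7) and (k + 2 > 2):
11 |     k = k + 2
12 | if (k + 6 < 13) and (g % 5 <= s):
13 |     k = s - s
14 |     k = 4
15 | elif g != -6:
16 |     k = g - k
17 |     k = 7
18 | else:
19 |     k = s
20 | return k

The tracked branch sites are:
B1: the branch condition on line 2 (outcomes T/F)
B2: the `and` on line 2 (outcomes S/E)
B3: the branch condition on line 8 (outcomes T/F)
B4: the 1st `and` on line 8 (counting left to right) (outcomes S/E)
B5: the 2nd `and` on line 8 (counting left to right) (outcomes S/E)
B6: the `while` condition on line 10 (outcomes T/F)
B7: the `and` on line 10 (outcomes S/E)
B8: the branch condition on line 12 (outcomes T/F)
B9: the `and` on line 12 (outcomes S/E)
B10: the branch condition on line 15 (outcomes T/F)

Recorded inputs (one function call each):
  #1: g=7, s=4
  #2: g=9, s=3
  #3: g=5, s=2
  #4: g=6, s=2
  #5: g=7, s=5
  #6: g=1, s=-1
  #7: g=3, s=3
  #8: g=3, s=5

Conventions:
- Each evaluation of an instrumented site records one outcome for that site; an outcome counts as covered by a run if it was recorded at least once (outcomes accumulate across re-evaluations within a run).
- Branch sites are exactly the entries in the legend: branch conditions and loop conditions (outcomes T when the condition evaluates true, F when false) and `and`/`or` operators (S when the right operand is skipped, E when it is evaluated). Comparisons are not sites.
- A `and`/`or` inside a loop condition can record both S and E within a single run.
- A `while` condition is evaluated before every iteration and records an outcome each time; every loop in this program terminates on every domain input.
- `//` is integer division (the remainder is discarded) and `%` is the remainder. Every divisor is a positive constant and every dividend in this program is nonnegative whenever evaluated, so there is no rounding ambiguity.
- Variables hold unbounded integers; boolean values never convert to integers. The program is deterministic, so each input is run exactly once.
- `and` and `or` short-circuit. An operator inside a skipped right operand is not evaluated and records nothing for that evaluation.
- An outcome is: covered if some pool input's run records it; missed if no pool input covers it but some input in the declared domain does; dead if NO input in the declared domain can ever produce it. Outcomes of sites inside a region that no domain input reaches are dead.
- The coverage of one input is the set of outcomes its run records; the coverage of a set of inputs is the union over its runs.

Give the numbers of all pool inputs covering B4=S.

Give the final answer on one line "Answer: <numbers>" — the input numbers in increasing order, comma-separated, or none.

input #1 (g=7, s=4): does not record B4=S
input #2 (g=9, s=3): does not record B4=S
input #3 (g=5, s=2): does not record B4=S
input #4 (g=6, s=2): does not record B4=S
input #5 (g=7, s=5): does not record B4=S
input #6 (g=1, s=-1): records B4=S
input #7 (g=3, s=3): does not record B4=S
input #8 (g=3, s=5): does not record B4=S

Answer: 6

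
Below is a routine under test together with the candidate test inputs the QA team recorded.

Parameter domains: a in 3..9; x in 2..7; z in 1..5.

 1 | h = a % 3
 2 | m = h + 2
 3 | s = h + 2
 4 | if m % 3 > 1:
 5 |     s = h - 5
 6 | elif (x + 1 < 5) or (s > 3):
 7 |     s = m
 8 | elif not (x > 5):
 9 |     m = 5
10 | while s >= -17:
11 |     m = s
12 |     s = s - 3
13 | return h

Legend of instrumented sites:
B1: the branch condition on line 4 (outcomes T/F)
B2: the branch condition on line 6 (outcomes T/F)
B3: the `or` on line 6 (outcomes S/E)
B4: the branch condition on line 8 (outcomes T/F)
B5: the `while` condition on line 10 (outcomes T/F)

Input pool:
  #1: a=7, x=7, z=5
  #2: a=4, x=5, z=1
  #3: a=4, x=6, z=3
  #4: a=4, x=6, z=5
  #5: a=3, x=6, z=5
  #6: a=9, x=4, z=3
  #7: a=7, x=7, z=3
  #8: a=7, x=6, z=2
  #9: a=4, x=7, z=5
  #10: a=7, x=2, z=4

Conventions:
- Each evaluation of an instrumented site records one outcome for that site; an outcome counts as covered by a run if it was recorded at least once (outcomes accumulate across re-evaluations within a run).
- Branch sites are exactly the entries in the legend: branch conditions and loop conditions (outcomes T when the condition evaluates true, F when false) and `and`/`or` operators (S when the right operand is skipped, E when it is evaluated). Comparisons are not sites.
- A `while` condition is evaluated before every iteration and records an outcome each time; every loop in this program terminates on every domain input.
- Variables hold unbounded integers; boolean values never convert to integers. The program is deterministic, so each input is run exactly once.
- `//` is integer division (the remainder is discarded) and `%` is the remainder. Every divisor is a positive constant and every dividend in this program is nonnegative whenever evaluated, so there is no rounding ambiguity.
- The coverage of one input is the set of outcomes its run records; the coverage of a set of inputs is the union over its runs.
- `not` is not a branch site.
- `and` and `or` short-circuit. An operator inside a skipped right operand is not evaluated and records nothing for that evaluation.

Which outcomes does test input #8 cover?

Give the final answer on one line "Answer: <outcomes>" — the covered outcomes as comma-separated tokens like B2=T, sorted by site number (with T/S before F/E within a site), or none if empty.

Event log for input #8 (a=7, x=6, z=2):
  B1->F, B3->E, B2->F, B4->F, B5->T, B5->T, B5->T, B5->T, B5->T, B5->T
  B5->T, B5->F
deduplicating events, the covered set is: B1=F, B2=F, B3=E, B4=F, B5=T, B5=F

Answer: B1=F, B2=F, B3=E, B4=F, B5=T, B5=F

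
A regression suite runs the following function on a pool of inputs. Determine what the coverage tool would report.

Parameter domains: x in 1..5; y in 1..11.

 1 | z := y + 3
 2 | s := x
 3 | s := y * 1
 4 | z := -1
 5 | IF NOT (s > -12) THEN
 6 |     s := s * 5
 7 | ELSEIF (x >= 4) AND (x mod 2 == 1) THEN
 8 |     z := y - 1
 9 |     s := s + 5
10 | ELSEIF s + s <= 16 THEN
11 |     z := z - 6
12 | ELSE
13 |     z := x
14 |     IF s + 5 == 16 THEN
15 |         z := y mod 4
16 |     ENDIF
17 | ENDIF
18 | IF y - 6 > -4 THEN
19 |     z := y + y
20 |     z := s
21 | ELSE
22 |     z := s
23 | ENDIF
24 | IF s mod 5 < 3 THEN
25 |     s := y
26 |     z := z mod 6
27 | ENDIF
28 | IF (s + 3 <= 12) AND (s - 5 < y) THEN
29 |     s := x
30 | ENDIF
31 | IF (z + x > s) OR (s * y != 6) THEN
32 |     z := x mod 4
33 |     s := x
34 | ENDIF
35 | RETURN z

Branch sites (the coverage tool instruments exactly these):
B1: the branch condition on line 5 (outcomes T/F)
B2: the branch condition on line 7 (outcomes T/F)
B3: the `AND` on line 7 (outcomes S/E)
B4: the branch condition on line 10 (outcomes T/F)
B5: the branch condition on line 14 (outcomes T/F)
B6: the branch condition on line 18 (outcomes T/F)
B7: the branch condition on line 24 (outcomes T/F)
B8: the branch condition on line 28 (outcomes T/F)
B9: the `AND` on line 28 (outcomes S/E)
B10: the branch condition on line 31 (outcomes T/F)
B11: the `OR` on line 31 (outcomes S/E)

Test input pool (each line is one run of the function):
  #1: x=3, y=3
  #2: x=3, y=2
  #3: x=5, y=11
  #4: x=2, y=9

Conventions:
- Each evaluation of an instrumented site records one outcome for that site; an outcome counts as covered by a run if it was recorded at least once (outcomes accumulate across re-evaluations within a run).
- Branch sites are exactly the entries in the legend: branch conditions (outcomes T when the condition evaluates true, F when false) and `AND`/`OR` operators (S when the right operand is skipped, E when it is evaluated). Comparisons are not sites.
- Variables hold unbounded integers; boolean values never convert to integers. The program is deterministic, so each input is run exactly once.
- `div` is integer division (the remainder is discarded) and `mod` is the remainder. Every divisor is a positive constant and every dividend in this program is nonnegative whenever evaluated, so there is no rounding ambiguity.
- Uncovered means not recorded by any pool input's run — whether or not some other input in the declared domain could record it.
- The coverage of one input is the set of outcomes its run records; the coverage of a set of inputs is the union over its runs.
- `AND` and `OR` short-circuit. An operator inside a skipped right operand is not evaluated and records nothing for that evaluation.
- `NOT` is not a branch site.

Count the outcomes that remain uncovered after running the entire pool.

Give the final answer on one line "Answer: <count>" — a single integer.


#1 (x=3, y=3) -> B1->F, B3->S, B2->F, B4->T, B6->T, B7->F, B9->E, B8->T, B11->S, B10->T; covered: B1=F, B2=F, B3=S, B4=T, B6=T, B7=F, B8=T, B9=E, B10=T, B11=S
#2 (x=3, y=2) -> B1->F, B3->S, B2->F, B4->T, B6->F, B7->T, B9->E, B8->T, B11->S, B10->T; covered: B1=F, B2=F, B3=S, B4=T, B6=F, B7=T, B8=T, B9=E, B10=T, B11=S
#3 (x=5, y=11) -> B1->F, B3->E, B2->T, B6->T, B7->T, B9->S, B8->F, B11->E, B10->T; covered: B1=F, B2=T, B3=E, B6=T, B7=T, B8=F, B9=S, B10=T, B11=E
#4 (x=2, y=9) -> B1->F, B3->S, B2->F, B4->F, B5->F, B6->T, B7->F, B9->E, B8->T, B11->S, B10->T; covered: B1=F, B2=F, B3=S, B4=F, B5=F, B6=T, B7=F, B8=T, B9=E, B10=T, B11=S
union over the pool: B1=F, B2=T, B2=F, B3=S, B3=E, B4=T, B4=F, B5=F, B6=T, B6=F, B7=T, B7=F, B8=T, B8=F, B9=S, B9=E, B10=T, B11=S, B11=E
uncovered (3 of 22): B1=T, B5=T, B10=F
Answer: 3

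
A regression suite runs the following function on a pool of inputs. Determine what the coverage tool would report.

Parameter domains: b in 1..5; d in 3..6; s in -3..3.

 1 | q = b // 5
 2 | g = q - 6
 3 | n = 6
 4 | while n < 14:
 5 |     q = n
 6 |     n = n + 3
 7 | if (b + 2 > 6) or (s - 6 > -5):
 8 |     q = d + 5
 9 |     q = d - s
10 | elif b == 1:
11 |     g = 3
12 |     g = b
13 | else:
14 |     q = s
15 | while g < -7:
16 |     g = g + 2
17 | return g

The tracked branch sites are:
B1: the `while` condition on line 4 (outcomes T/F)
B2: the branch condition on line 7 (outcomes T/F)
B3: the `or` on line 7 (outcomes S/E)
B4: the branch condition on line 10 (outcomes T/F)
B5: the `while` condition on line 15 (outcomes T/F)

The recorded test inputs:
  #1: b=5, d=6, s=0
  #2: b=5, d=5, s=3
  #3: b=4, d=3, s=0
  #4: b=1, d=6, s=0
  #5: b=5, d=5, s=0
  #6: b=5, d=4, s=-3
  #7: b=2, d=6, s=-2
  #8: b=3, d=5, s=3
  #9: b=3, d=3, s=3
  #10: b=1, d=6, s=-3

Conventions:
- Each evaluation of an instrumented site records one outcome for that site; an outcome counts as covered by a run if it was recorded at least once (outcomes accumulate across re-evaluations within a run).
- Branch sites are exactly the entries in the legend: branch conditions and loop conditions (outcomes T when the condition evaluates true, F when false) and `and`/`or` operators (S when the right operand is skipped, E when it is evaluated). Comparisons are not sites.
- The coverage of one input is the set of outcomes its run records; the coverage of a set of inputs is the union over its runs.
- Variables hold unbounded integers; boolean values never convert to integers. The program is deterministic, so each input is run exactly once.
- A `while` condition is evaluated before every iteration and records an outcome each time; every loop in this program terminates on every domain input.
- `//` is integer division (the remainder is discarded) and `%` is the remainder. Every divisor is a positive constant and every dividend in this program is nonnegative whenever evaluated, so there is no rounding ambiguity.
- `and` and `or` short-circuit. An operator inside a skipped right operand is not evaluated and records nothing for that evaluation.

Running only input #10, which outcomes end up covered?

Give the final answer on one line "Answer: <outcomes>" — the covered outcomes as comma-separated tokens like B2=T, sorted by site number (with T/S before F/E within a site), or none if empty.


Tracing the run of input #10 (b=1, d=6, s=-3):
  B1->T, B1->T, B1->T, B1->F, B3->E, B2->F, B4->T, B5->F
distinct outcomes covered: B1=T, B1=F, B2=F, B3=E, B4=T, B5=F
Answer: B1=T, B1=F, B2=F, B3=E, B4=T, B5=F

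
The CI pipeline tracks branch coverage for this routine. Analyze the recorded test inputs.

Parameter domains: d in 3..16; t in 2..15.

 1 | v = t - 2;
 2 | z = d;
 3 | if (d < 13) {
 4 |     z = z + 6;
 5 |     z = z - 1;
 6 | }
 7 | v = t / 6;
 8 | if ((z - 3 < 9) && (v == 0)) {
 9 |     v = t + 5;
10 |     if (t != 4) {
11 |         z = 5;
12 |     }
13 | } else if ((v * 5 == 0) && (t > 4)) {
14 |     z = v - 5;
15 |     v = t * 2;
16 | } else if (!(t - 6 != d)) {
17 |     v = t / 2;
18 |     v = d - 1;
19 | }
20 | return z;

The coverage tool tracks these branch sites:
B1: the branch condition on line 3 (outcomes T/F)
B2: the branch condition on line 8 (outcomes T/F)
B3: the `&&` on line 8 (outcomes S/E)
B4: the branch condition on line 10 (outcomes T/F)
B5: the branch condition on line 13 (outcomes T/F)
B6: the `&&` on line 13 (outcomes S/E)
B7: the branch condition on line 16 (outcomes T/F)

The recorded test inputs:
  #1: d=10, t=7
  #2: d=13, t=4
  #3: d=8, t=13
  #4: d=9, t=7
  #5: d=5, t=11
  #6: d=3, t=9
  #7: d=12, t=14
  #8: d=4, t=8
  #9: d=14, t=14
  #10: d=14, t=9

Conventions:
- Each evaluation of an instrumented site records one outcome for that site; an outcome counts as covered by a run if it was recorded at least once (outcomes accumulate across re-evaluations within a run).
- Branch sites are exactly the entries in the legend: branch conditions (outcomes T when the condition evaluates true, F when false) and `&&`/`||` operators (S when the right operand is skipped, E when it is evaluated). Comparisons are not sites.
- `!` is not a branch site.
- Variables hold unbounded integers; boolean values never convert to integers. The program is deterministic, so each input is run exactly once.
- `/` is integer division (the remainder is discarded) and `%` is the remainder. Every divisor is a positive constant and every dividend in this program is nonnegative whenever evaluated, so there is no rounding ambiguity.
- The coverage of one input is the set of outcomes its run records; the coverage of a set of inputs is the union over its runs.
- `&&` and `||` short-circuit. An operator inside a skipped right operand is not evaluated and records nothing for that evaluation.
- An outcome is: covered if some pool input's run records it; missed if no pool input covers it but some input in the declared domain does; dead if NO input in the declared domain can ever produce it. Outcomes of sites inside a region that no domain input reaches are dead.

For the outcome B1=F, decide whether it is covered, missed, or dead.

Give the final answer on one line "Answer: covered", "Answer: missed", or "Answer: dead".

B1=F is recorded by pool input(s) 2, 9, 10 -> covered

Answer: covered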